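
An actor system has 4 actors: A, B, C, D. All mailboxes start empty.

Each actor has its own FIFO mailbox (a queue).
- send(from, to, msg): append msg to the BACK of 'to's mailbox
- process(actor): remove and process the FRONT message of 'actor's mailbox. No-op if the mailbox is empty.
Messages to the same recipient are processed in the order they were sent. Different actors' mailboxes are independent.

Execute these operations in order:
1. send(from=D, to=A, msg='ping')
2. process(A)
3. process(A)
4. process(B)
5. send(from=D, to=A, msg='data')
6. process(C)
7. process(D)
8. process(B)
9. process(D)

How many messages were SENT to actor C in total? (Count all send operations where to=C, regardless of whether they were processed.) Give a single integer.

After 1 (send(from=D, to=A, msg='ping')): A:[ping] B:[] C:[] D:[]
After 2 (process(A)): A:[] B:[] C:[] D:[]
After 3 (process(A)): A:[] B:[] C:[] D:[]
After 4 (process(B)): A:[] B:[] C:[] D:[]
After 5 (send(from=D, to=A, msg='data')): A:[data] B:[] C:[] D:[]
After 6 (process(C)): A:[data] B:[] C:[] D:[]
After 7 (process(D)): A:[data] B:[] C:[] D:[]
After 8 (process(B)): A:[data] B:[] C:[] D:[]
After 9 (process(D)): A:[data] B:[] C:[] D:[]

Answer: 0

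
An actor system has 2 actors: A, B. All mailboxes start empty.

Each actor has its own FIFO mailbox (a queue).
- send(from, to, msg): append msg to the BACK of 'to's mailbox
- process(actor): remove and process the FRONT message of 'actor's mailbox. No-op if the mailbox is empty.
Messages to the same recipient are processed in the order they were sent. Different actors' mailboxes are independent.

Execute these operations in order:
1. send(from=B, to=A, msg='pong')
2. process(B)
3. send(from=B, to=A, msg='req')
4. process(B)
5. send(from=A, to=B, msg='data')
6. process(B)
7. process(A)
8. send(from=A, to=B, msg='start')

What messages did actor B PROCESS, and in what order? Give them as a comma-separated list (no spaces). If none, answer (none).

Answer: data

Derivation:
After 1 (send(from=B, to=A, msg='pong')): A:[pong] B:[]
After 2 (process(B)): A:[pong] B:[]
After 3 (send(from=B, to=A, msg='req')): A:[pong,req] B:[]
After 4 (process(B)): A:[pong,req] B:[]
After 5 (send(from=A, to=B, msg='data')): A:[pong,req] B:[data]
After 6 (process(B)): A:[pong,req] B:[]
After 7 (process(A)): A:[req] B:[]
After 8 (send(from=A, to=B, msg='start')): A:[req] B:[start]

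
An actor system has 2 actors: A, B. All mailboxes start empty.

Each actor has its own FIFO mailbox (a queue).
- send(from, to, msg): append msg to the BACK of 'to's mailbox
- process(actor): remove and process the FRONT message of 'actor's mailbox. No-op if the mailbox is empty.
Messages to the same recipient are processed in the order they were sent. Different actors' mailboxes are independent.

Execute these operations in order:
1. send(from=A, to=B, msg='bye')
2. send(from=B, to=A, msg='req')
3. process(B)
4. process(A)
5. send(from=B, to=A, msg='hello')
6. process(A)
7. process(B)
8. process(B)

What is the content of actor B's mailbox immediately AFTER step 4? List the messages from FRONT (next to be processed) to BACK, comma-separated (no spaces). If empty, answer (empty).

After 1 (send(from=A, to=B, msg='bye')): A:[] B:[bye]
After 2 (send(from=B, to=A, msg='req')): A:[req] B:[bye]
After 3 (process(B)): A:[req] B:[]
After 4 (process(A)): A:[] B:[]

(empty)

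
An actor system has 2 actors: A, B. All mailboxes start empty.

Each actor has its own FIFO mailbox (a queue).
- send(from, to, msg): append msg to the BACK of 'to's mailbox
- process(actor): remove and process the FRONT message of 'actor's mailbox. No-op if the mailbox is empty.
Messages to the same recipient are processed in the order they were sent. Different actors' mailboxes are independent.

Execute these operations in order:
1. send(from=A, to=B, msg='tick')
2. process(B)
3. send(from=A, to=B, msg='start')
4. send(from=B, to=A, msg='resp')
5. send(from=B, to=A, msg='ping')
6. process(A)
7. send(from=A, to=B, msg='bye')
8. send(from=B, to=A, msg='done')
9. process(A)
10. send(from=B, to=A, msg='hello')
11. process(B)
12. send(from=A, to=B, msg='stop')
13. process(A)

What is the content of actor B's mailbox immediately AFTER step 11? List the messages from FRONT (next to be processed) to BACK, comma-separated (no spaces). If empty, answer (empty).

After 1 (send(from=A, to=B, msg='tick')): A:[] B:[tick]
After 2 (process(B)): A:[] B:[]
After 3 (send(from=A, to=B, msg='start')): A:[] B:[start]
After 4 (send(from=B, to=A, msg='resp')): A:[resp] B:[start]
After 5 (send(from=B, to=A, msg='ping')): A:[resp,ping] B:[start]
After 6 (process(A)): A:[ping] B:[start]
After 7 (send(from=A, to=B, msg='bye')): A:[ping] B:[start,bye]
After 8 (send(from=B, to=A, msg='done')): A:[ping,done] B:[start,bye]
After 9 (process(A)): A:[done] B:[start,bye]
After 10 (send(from=B, to=A, msg='hello')): A:[done,hello] B:[start,bye]
After 11 (process(B)): A:[done,hello] B:[bye]

bye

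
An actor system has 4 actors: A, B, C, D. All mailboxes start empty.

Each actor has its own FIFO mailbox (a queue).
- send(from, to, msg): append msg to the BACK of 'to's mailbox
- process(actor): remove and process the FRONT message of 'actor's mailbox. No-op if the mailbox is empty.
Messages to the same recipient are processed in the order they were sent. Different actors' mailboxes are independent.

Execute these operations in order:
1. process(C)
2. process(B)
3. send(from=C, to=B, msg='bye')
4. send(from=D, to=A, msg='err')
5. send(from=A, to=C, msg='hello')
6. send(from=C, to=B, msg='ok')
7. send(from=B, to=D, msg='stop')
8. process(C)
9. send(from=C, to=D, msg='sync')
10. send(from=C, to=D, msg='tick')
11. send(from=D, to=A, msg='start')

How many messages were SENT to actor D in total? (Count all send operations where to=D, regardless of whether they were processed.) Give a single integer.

Answer: 3

Derivation:
After 1 (process(C)): A:[] B:[] C:[] D:[]
After 2 (process(B)): A:[] B:[] C:[] D:[]
After 3 (send(from=C, to=B, msg='bye')): A:[] B:[bye] C:[] D:[]
After 4 (send(from=D, to=A, msg='err')): A:[err] B:[bye] C:[] D:[]
After 5 (send(from=A, to=C, msg='hello')): A:[err] B:[bye] C:[hello] D:[]
After 6 (send(from=C, to=B, msg='ok')): A:[err] B:[bye,ok] C:[hello] D:[]
After 7 (send(from=B, to=D, msg='stop')): A:[err] B:[bye,ok] C:[hello] D:[stop]
After 8 (process(C)): A:[err] B:[bye,ok] C:[] D:[stop]
After 9 (send(from=C, to=D, msg='sync')): A:[err] B:[bye,ok] C:[] D:[stop,sync]
After 10 (send(from=C, to=D, msg='tick')): A:[err] B:[bye,ok] C:[] D:[stop,sync,tick]
After 11 (send(from=D, to=A, msg='start')): A:[err,start] B:[bye,ok] C:[] D:[stop,sync,tick]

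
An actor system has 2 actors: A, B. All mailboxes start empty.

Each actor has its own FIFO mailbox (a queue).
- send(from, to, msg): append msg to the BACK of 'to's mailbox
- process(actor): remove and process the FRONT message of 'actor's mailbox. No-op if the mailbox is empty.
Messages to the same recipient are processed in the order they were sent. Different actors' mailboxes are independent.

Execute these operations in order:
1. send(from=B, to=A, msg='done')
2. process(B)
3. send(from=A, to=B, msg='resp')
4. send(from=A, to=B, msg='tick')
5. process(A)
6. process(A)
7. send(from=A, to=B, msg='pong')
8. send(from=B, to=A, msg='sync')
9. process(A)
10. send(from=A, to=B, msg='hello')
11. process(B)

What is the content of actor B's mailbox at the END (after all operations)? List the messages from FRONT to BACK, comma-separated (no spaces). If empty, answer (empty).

After 1 (send(from=B, to=A, msg='done')): A:[done] B:[]
After 2 (process(B)): A:[done] B:[]
After 3 (send(from=A, to=B, msg='resp')): A:[done] B:[resp]
After 4 (send(from=A, to=B, msg='tick')): A:[done] B:[resp,tick]
After 5 (process(A)): A:[] B:[resp,tick]
After 6 (process(A)): A:[] B:[resp,tick]
After 7 (send(from=A, to=B, msg='pong')): A:[] B:[resp,tick,pong]
After 8 (send(from=B, to=A, msg='sync')): A:[sync] B:[resp,tick,pong]
After 9 (process(A)): A:[] B:[resp,tick,pong]
After 10 (send(from=A, to=B, msg='hello')): A:[] B:[resp,tick,pong,hello]
After 11 (process(B)): A:[] B:[tick,pong,hello]

Answer: tick,pong,hello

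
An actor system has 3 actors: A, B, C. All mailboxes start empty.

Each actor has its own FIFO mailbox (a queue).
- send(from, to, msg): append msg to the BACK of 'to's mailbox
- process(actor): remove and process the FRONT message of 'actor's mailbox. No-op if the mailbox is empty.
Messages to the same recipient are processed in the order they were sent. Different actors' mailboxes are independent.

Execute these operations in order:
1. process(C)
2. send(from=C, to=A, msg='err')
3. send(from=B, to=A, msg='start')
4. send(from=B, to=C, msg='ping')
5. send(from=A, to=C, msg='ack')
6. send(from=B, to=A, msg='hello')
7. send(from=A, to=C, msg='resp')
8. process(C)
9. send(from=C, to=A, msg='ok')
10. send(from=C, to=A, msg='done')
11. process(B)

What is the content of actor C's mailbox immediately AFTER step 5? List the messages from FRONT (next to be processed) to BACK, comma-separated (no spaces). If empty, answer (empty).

After 1 (process(C)): A:[] B:[] C:[]
After 2 (send(from=C, to=A, msg='err')): A:[err] B:[] C:[]
After 3 (send(from=B, to=A, msg='start')): A:[err,start] B:[] C:[]
After 4 (send(from=B, to=C, msg='ping')): A:[err,start] B:[] C:[ping]
After 5 (send(from=A, to=C, msg='ack')): A:[err,start] B:[] C:[ping,ack]

ping,ack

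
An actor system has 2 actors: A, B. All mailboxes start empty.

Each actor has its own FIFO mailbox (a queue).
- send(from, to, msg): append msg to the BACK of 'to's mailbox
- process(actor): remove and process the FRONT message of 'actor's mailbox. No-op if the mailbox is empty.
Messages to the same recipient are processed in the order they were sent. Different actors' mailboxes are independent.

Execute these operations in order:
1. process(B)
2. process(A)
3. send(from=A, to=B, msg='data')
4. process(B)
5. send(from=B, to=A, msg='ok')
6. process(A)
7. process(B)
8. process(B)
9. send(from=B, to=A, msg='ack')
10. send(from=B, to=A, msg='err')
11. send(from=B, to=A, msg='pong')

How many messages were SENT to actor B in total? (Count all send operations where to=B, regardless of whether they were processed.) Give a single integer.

Answer: 1

Derivation:
After 1 (process(B)): A:[] B:[]
After 2 (process(A)): A:[] B:[]
After 3 (send(from=A, to=B, msg='data')): A:[] B:[data]
After 4 (process(B)): A:[] B:[]
After 5 (send(from=B, to=A, msg='ok')): A:[ok] B:[]
After 6 (process(A)): A:[] B:[]
After 7 (process(B)): A:[] B:[]
After 8 (process(B)): A:[] B:[]
After 9 (send(from=B, to=A, msg='ack')): A:[ack] B:[]
After 10 (send(from=B, to=A, msg='err')): A:[ack,err] B:[]
After 11 (send(from=B, to=A, msg='pong')): A:[ack,err,pong] B:[]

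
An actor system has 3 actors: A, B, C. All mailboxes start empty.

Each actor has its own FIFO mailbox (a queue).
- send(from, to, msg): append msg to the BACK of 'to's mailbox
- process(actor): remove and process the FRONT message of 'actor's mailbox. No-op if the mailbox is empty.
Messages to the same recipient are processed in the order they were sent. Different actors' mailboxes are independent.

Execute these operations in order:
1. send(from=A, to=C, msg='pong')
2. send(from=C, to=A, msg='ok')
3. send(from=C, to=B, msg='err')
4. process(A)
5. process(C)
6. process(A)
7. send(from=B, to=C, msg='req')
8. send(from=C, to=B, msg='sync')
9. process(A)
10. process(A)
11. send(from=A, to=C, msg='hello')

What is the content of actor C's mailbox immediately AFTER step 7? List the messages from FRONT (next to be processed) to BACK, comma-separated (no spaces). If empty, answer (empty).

After 1 (send(from=A, to=C, msg='pong')): A:[] B:[] C:[pong]
After 2 (send(from=C, to=A, msg='ok')): A:[ok] B:[] C:[pong]
After 3 (send(from=C, to=B, msg='err')): A:[ok] B:[err] C:[pong]
After 4 (process(A)): A:[] B:[err] C:[pong]
After 5 (process(C)): A:[] B:[err] C:[]
After 6 (process(A)): A:[] B:[err] C:[]
After 7 (send(from=B, to=C, msg='req')): A:[] B:[err] C:[req]

req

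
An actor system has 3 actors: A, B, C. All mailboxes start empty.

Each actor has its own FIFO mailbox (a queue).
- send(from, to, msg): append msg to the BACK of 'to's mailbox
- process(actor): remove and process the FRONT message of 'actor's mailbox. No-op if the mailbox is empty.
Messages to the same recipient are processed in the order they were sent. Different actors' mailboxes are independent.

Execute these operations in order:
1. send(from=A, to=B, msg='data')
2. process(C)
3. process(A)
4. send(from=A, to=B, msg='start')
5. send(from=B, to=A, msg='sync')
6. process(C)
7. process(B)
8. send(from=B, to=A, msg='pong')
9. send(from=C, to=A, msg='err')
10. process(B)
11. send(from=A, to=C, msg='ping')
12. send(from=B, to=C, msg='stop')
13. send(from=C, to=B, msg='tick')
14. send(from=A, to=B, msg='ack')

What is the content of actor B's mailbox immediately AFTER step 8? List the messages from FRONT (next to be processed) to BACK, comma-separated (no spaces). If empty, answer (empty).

After 1 (send(from=A, to=B, msg='data')): A:[] B:[data] C:[]
After 2 (process(C)): A:[] B:[data] C:[]
After 3 (process(A)): A:[] B:[data] C:[]
After 4 (send(from=A, to=B, msg='start')): A:[] B:[data,start] C:[]
After 5 (send(from=B, to=A, msg='sync')): A:[sync] B:[data,start] C:[]
After 6 (process(C)): A:[sync] B:[data,start] C:[]
After 7 (process(B)): A:[sync] B:[start] C:[]
After 8 (send(from=B, to=A, msg='pong')): A:[sync,pong] B:[start] C:[]

start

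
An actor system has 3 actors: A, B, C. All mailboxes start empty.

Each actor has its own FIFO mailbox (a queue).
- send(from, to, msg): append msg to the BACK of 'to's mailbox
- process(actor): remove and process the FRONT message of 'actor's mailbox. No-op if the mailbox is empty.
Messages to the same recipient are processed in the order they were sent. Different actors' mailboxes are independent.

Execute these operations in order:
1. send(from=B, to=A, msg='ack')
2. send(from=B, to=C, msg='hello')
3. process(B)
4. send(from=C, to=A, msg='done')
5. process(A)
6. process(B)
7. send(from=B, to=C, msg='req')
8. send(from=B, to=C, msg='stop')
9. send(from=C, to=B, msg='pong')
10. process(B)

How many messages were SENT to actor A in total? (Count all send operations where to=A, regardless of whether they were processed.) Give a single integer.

Answer: 2

Derivation:
After 1 (send(from=B, to=A, msg='ack')): A:[ack] B:[] C:[]
After 2 (send(from=B, to=C, msg='hello')): A:[ack] B:[] C:[hello]
After 3 (process(B)): A:[ack] B:[] C:[hello]
After 4 (send(from=C, to=A, msg='done')): A:[ack,done] B:[] C:[hello]
After 5 (process(A)): A:[done] B:[] C:[hello]
After 6 (process(B)): A:[done] B:[] C:[hello]
After 7 (send(from=B, to=C, msg='req')): A:[done] B:[] C:[hello,req]
After 8 (send(from=B, to=C, msg='stop')): A:[done] B:[] C:[hello,req,stop]
After 9 (send(from=C, to=B, msg='pong')): A:[done] B:[pong] C:[hello,req,stop]
After 10 (process(B)): A:[done] B:[] C:[hello,req,stop]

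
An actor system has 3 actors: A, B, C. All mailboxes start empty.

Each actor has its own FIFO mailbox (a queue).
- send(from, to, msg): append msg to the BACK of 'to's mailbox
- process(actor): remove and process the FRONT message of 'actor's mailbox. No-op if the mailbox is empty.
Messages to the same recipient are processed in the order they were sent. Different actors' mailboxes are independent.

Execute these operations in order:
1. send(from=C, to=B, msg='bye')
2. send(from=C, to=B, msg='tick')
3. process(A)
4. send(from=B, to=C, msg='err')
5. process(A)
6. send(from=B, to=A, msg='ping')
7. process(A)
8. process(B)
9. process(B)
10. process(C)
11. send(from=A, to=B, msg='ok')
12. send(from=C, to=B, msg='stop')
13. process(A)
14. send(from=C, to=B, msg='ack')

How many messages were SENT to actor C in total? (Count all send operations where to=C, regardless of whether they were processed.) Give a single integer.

After 1 (send(from=C, to=B, msg='bye')): A:[] B:[bye] C:[]
After 2 (send(from=C, to=B, msg='tick')): A:[] B:[bye,tick] C:[]
After 3 (process(A)): A:[] B:[bye,tick] C:[]
After 4 (send(from=B, to=C, msg='err')): A:[] B:[bye,tick] C:[err]
After 5 (process(A)): A:[] B:[bye,tick] C:[err]
After 6 (send(from=B, to=A, msg='ping')): A:[ping] B:[bye,tick] C:[err]
After 7 (process(A)): A:[] B:[bye,tick] C:[err]
After 8 (process(B)): A:[] B:[tick] C:[err]
After 9 (process(B)): A:[] B:[] C:[err]
After 10 (process(C)): A:[] B:[] C:[]
After 11 (send(from=A, to=B, msg='ok')): A:[] B:[ok] C:[]
After 12 (send(from=C, to=B, msg='stop')): A:[] B:[ok,stop] C:[]
After 13 (process(A)): A:[] B:[ok,stop] C:[]
After 14 (send(from=C, to=B, msg='ack')): A:[] B:[ok,stop,ack] C:[]

Answer: 1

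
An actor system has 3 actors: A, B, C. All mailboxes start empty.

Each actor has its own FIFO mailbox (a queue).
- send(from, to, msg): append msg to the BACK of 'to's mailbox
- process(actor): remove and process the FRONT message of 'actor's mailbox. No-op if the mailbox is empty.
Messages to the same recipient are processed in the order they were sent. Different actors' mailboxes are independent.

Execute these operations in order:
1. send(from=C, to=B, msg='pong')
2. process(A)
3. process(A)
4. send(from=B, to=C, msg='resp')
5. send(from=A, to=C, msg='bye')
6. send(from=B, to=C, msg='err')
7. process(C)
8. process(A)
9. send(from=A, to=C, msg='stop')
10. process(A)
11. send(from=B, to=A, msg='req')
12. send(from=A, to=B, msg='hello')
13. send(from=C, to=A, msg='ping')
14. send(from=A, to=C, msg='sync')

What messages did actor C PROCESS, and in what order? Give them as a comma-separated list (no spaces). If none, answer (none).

Answer: resp

Derivation:
After 1 (send(from=C, to=B, msg='pong')): A:[] B:[pong] C:[]
After 2 (process(A)): A:[] B:[pong] C:[]
After 3 (process(A)): A:[] B:[pong] C:[]
After 4 (send(from=B, to=C, msg='resp')): A:[] B:[pong] C:[resp]
After 5 (send(from=A, to=C, msg='bye')): A:[] B:[pong] C:[resp,bye]
After 6 (send(from=B, to=C, msg='err')): A:[] B:[pong] C:[resp,bye,err]
After 7 (process(C)): A:[] B:[pong] C:[bye,err]
After 8 (process(A)): A:[] B:[pong] C:[bye,err]
After 9 (send(from=A, to=C, msg='stop')): A:[] B:[pong] C:[bye,err,stop]
After 10 (process(A)): A:[] B:[pong] C:[bye,err,stop]
After 11 (send(from=B, to=A, msg='req')): A:[req] B:[pong] C:[bye,err,stop]
After 12 (send(from=A, to=B, msg='hello')): A:[req] B:[pong,hello] C:[bye,err,stop]
After 13 (send(from=C, to=A, msg='ping')): A:[req,ping] B:[pong,hello] C:[bye,err,stop]
After 14 (send(from=A, to=C, msg='sync')): A:[req,ping] B:[pong,hello] C:[bye,err,stop,sync]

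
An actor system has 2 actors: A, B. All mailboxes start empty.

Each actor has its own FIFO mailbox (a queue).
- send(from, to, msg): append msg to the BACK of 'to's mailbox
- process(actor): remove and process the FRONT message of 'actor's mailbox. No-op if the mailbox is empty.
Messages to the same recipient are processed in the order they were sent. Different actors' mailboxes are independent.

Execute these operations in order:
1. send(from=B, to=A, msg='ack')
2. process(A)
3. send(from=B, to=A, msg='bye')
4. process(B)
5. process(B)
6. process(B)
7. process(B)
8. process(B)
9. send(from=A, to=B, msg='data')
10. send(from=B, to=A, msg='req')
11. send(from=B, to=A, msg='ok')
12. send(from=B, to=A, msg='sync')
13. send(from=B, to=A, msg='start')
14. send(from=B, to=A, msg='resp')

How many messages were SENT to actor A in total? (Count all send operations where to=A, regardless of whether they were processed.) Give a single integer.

Answer: 7

Derivation:
After 1 (send(from=B, to=A, msg='ack')): A:[ack] B:[]
After 2 (process(A)): A:[] B:[]
After 3 (send(from=B, to=A, msg='bye')): A:[bye] B:[]
After 4 (process(B)): A:[bye] B:[]
After 5 (process(B)): A:[bye] B:[]
After 6 (process(B)): A:[bye] B:[]
After 7 (process(B)): A:[bye] B:[]
After 8 (process(B)): A:[bye] B:[]
After 9 (send(from=A, to=B, msg='data')): A:[bye] B:[data]
After 10 (send(from=B, to=A, msg='req')): A:[bye,req] B:[data]
After 11 (send(from=B, to=A, msg='ok')): A:[bye,req,ok] B:[data]
After 12 (send(from=B, to=A, msg='sync')): A:[bye,req,ok,sync] B:[data]
After 13 (send(from=B, to=A, msg='start')): A:[bye,req,ok,sync,start] B:[data]
After 14 (send(from=B, to=A, msg='resp')): A:[bye,req,ok,sync,start,resp] B:[data]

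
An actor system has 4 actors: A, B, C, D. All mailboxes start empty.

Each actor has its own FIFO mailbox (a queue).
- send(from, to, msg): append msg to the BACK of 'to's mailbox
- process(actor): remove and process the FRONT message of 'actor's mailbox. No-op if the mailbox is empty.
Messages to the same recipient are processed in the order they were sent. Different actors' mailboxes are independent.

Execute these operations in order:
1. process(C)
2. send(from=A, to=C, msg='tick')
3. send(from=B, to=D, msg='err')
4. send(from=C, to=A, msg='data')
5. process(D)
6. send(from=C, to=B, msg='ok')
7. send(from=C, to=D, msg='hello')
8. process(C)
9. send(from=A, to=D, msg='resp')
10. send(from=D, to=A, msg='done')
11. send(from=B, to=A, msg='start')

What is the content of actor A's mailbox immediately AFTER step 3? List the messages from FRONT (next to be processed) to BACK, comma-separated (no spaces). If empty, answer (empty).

After 1 (process(C)): A:[] B:[] C:[] D:[]
After 2 (send(from=A, to=C, msg='tick')): A:[] B:[] C:[tick] D:[]
After 3 (send(from=B, to=D, msg='err')): A:[] B:[] C:[tick] D:[err]

(empty)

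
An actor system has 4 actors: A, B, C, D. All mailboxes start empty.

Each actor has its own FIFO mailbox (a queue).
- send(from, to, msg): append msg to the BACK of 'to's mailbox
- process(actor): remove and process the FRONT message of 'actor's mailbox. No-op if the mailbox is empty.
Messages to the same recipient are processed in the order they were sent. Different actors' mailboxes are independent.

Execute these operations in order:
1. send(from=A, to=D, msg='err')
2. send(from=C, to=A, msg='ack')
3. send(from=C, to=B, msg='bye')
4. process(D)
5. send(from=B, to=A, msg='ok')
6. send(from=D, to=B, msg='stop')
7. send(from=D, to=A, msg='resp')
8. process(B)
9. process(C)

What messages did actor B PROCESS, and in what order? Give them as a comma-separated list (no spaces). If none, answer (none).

After 1 (send(from=A, to=D, msg='err')): A:[] B:[] C:[] D:[err]
After 2 (send(from=C, to=A, msg='ack')): A:[ack] B:[] C:[] D:[err]
After 3 (send(from=C, to=B, msg='bye')): A:[ack] B:[bye] C:[] D:[err]
After 4 (process(D)): A:[ack] B:[bye] C:[] D:[]
After 5 (send(from=B, to=A, msg='ok')): A:[ack,ok] B:[bye] C:[] D:[]
After 6 (send(from=D, to=B, msg='stop')): A:[ack,ok] B:[bye,stop] C:[] D:[]
After 7 (send(from=D, to=A, msg='resp')): A:[ack,ok,resp] B:[bye,stop] C:[] D:[]
After 8 (process(B)): A:[ack,ok,resp] B:[stop] C:[] D:[]
After 9 (process(C)): A:[ack,ok,resp] B:[stop] C:[] D:[]

Answer: bye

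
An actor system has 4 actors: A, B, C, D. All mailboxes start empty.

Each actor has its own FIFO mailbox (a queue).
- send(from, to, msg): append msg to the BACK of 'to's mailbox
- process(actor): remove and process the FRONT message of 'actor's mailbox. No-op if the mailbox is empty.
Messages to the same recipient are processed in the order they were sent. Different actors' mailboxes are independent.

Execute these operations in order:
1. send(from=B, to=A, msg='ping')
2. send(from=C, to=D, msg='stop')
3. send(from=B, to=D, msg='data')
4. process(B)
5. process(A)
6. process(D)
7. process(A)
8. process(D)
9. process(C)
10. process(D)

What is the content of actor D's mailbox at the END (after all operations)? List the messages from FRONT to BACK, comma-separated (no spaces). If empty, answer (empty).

After 1 (send(from=B, to=A, msg='ping')): A:[ping] B:[] C:[] D:[]
After 2 (send(from=C, to=D, msg='stop')): A:[ping] B:[] C:[] D:[stop]
After 3 (send(from=B, to=D, msg='data')): A:[ping] B:[] C:[] D:[stop,data]
After 4 (process(B)): A:[ping] B:[] C:[] D:[stop,data]
After 5 (process(A)): A:[] B:[] C:[] D:[stop,data]
After 6 (process(D)): A:[] B:[] C:[] D:[data]
After 7 (process(A)): A:[] B:[] C:[] D:[data]
After 8 (process(D)): A:[] B:[] C:[] D:[]
After 9 (process(C)): A:[] B:[] C:[] D:[]
After 10 (process(D)): A:[] B:[] C:[] D:[]

Answer: (empty)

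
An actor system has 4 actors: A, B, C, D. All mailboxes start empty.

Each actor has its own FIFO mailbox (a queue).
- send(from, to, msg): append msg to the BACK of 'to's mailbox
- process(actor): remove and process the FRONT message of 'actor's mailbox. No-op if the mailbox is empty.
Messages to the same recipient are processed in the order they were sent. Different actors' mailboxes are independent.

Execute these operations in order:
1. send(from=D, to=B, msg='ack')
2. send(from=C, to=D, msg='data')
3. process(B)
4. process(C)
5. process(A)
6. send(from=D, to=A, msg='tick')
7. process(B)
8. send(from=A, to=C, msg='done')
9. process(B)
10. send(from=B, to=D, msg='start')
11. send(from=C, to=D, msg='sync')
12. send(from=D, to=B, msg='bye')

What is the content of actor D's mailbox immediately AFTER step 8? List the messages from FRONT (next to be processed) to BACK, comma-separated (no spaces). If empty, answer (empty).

After 1 (send(from=D, to=B, msg='ack')): A:[] B:[ack] C:[] D:[]
After 2 (send(from=C, to=D, msg='data')): A:[] B:[ack] C:[] D:[data]
After 3 (process(B)): A:[] B:[] C:[] D:[data]
After 4 (process(C)): A:[] B:[] C:[] D:[data]
After 5 (process(A)): A:[] B:[] C:[] D:[data]
After 6 (send(from=D, to=A, msg='tick')): A:[tick] B:[] C:[] D:[data]
After 7 (process(B)): A:[tick] B:[] C:[] D:[data]
After 8 (send(from=A, to=C, msg='done')): A:[tick] B:[] C:[done] D:[data]

data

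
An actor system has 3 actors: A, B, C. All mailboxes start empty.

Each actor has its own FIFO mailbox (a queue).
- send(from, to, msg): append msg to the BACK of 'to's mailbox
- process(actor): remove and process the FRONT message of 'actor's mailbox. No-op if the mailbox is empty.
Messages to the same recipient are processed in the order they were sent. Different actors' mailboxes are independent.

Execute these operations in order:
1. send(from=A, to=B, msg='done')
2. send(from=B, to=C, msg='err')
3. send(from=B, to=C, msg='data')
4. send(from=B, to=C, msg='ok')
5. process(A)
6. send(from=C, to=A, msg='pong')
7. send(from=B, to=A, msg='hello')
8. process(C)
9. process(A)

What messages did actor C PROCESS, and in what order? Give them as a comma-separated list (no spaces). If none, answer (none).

After 1 (send(from=A, to=B, msg='done')): A:[] B:[done] C:[]
After 2 (send(from=B, to=C, msg='err')): A:[] B:[done] C:[err]
After 3 (send(from=B, to=C, msg='data')): A:[] B:[done] C:[err,data]
After 4 (send(from=B, to=C, msg='ok')): A:[] B:[done] C:[err,data,ok]
After 5 (process(A)): A:[] B:[done] C:[err,data,ok]
After 6 (send(from=C, to=A, msg='pong')): A:[pong] B:[done] C:[err,data,ok]
After 7 (send(from=B, to=A, msg='hello')): A:[pong,hello] B:[done] C:[err,data,ok]
After 8 (process(C)): A:[pong,hello] B:[done] C:[data,ok]
After 9 (process(A)): A:[hello] B:[done] C:[data,ok]

Answer: err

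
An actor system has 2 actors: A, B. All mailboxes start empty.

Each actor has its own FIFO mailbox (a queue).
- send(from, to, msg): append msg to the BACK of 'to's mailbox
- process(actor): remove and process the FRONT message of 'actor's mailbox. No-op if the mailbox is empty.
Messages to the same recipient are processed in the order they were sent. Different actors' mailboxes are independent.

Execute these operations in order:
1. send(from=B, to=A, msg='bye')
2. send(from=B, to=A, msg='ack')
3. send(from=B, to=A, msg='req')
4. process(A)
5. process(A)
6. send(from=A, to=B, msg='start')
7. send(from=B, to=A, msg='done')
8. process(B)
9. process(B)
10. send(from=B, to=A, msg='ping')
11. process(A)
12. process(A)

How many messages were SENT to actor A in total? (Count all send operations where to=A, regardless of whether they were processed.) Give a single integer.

Answer: 5

Derivation:
After 1 (send(from=B, to=A, msg='bye')): A:[bye] B:[]
After 2 (send(from=B, to=A, msg='ack')): A:[bye,ack] B:[]
After 3 (send(from=B, to=A, msg='req')): A:[bye,ack,req] B:[]
After 4 (process(A)): A:[ack,req] B:[]
After 5 (process(A)): A:[req] B:[]
After 6 (send(from=A, to=B, msg='start')): A:[req] B:[start]
After 7 (send(from=B, to=A, msg='done')): A:[req,done] B:[start]
After 8 (process(B)): A:[req,done] B:[]
After 9 (process(B)): A:[req,done] B:[]
After 10 (send(from=B, to=A, msg='ping')): A:[req,done,ping] B:[]
After 11 (process(A)): A:[done,ping] B:[]
After 12 (process(A)): A:[ping] B:[]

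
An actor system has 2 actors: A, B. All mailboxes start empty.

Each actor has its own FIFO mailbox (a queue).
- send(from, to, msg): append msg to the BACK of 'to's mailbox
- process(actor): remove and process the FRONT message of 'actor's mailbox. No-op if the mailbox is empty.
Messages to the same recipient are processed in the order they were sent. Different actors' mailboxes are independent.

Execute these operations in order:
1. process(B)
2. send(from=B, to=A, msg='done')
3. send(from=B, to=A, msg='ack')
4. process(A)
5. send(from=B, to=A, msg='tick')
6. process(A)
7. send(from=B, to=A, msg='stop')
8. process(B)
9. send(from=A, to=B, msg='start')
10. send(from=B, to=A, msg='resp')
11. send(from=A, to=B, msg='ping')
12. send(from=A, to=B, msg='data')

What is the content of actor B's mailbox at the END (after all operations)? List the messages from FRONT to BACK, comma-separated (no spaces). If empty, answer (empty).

After 1 (process(B)): A:[] B:[]
After 2 (send(from=B, to=A, msg='done')): A:[done] B:[]
After 3 (send(from=B, to=A, msg='ack')): A:[done,ack] B:[]
After 4 (process(A)): A:[ack] B:[]
After 5 (send(from=B, to=A, msg='tick')): A:[ack,tick] B:[]
After 6 (process(A)): A:[tick] B:[]
After 7 (send(from=B, to=A, msg='stop')): A:[tick,stop] B:[]
After 8 (process(B)): A:[tick,stop] B:[]
After 9 (send(from=A, to=B, msg='start')): A:[tick,stop] B:[start]
After 10 (send(from=B, to=A, msg='resp')): A:[tick,stop,resp] B:[start]
After 11 (send(from=A, to=B, msg='ping')): A:[tick,stop,resp] B:[start,ping]
After 12 (send(from=A, to=B, msg='data')): A:[tick,stop,resp] B:[start,ping,data]

Answer: start,ping,data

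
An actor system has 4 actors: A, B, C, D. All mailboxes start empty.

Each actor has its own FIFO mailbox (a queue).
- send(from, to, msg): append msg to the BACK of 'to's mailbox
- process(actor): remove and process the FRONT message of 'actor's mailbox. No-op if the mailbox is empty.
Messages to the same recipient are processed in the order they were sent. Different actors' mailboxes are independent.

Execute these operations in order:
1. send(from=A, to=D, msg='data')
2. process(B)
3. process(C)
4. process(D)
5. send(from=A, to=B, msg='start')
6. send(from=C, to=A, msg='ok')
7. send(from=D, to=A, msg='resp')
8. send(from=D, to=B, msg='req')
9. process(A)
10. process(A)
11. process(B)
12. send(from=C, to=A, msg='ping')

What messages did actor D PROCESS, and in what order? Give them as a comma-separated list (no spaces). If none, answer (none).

After 1 (send(from=A, to=D, msg='data')): A:[] B:[] C:[] D:[data]
After 2 (process(B)): A:[] B:[] C:[] D:[data]
After 3 (process(C)): A:[] B:[] C:[] D:[data]
After 4 (process(D)): A:[] B:[] C:[] D:[]
After 5 (send(from=A, to=B, msg='start')): A:[] B:[start] C:[] D:[]
After 6 (send(from=C, to=A, msg='ok')): A:[ok] B:[start] C:[] D:[]
After 7 (send(from=D, to=A, msg='resp')): A:[ok,resp] B:[start] C:[] D:[]
After 8 (send(from=D, to=B, msg='req')): A:[ok,resp] B:[start,req] C:[] D:[]
After 9 (process(A)): A:[resp] B:[start,req] C:[] D:[]
After 10 (process(A)): A:[] B:[start,req] C:[] D:[]
After 11 (process(B)): A:[] B:[req] C:[] D:[]
After 12 (send(from=C, to=A, msg='ping')): A:[ping] B:[req] C:[] D:[]

Answer: data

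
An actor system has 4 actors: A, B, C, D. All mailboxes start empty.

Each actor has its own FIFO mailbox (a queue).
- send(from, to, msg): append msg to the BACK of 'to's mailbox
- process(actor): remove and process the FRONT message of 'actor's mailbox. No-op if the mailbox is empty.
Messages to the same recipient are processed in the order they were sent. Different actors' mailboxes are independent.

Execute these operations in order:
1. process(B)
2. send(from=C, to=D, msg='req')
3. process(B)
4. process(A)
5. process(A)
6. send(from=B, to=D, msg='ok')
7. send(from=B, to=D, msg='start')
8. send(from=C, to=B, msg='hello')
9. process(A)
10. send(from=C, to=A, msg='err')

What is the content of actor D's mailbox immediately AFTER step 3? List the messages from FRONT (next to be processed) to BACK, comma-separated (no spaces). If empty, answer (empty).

After 1 (process(B)): A:[] B:[] C:[] D:[]
After 2 (send(from=C, to=D, msg='req')): A:[] B:[] C:[] D:[req]
After 3 (process(B)): A:[] B:[] C:[] D:[req]

req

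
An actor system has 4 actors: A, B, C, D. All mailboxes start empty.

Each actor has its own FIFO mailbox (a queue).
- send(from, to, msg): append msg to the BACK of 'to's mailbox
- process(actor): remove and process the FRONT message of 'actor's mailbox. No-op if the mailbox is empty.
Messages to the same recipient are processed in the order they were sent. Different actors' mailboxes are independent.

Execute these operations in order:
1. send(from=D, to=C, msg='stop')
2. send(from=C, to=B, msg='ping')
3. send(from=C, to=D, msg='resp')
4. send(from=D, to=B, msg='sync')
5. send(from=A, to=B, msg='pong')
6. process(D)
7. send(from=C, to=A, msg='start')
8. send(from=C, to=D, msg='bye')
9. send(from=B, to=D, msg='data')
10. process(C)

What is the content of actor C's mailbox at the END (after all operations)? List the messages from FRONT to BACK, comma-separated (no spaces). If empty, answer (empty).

Answer: (empty)

Derivation:
After 1 (send(from=D, to=C, msg='stop')): A:[] B:[] C:[stop] D:[]
After 2 (send(from=C, to=B, msg='ping')): A:[] B:[ping] C:[stop] D:[]
After 3 (send(from=C, to=D, msg='resp')): A:[] B:[ping] C:[stop] D:[resp]
After 4 (send(from=D, to=B, msg='sync')): A:[] B:[ping,sync] C:[stop] D:[resp]
After 5 (send(from=A, to=B, msg='pong')): A:[] B:[ping,sync,pong] C:[stop] D:[resp]
After 6 (process(D)): A:[] B:[ping,sync,pong] C:[stop] D:[]
After 7 (send(from=C, to=A, msg='start')): A:[start] B:[ping,sync,pong] C:[stop] D:[]
After 8 (send(from=C, to=D, msg='bye')): A:[start] B:[ping,sync,pong] C:[stop] D:[bye]
After 9 (send(from=B, to=D, msg='data')): A:[start] B:[ping,sync,pong] C:[stop] D:[bye,data]
After 10 (process(C)): A:[start] B:[ping,sync,pong] C:[] D:[bye,data]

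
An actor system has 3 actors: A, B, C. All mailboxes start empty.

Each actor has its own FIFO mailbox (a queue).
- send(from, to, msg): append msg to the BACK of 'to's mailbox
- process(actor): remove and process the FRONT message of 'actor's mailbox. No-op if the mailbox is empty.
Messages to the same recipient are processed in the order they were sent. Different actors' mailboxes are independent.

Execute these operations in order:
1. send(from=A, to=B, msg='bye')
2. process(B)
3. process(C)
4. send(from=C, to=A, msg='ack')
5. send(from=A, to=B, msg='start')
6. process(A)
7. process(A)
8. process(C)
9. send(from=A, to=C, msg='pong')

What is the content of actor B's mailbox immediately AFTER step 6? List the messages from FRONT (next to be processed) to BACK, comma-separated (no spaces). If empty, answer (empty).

After 1 (send(from=A, to=B, msg='bye')): A:[] B:[bye] C:[]
After 2 (process(B)): A:[] B:[] C:[]
After 3 (process(C)): A:[] B:[] C:[]
After 4 (send(from=C, to=A, msg='ack')): A:[ack] B:[] C:[]
After 5 (send(from=A, to=B, msg='start')): A:[ack] B:[start] C:[]
After 6 (process(A)): A:[] B:[start] C:[]

start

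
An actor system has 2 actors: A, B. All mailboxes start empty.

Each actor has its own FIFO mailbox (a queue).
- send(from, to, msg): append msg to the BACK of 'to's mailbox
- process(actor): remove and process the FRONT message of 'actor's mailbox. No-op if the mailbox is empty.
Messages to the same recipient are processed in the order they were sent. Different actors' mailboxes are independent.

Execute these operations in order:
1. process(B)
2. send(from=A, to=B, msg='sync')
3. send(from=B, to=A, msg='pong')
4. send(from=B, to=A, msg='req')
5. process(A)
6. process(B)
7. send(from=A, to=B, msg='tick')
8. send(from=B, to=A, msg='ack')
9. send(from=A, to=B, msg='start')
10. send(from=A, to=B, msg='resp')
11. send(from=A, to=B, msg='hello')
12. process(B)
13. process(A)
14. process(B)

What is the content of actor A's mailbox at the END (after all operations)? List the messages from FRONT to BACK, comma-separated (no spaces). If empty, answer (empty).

After 1 (process(B)): A:[] B:[]
After 2 (send(from=A, to=B, msg='sync')): A:[] B:[sync]
After 3 (send(from=B, to=A, msg='pong')): A:[pong] B:[sync]
After 4 (send(from=B, to=A, msg='req')): A:[pong,req] B:[sync]
After 5 (process(A)): A:[req] B:[sync]
After 6 (process(B)): A:[req] B:[]
After 7 (send(from=A, to=B, msg='tick')): A:[req] B:[tick]
After 8 (send(from=B, to=A, msg='ack')): A:[req,ack] B:[tick]
After 9 (send(from=A, to=B, msg='start')): A:[req,ack] B:[tick,start]
After 10 (send(from=A, to=B, msg='resp')): A:[req,ack] B:[tick,start,resp]
After 11 (send(from=A, to=B, msg='hello')): A:[req,ack] B:[tick,start,resp,hello]
After 12 (process(B)): A:[req,ack] B:[start,resp,hello]
After 13 (process(A)): A:[ack] B:[start,resp,hello]
After 14 (process(B)): A:[ack] B:[resp,hello]

Answer: ack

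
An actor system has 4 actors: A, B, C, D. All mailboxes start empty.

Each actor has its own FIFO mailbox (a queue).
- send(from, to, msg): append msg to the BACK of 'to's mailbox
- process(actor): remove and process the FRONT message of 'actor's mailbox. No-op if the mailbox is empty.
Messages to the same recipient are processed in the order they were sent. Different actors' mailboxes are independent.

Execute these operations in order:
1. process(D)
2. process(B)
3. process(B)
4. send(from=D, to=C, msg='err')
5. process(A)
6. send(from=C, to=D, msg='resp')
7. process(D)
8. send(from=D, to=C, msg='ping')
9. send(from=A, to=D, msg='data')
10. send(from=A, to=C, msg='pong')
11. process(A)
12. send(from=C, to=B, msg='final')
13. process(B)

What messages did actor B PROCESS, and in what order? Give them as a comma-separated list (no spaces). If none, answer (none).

Answer: final

Derivation:
After 1 (process(D)): A:[] B:[] C:[] D:[]
After 2 (process(B)): A:[] B:[] C:[] D:[]
After 3 (process(B)): A:[] B:[] C:[] D:[]
After 4 (send(from=D, to=C, msg='err')): A:[] B:[] C:[err] D:[]
After 5 (process(A)): A:[] B:[] C:[err] D:[]
After 6 (send(from=C, to=D, msg='resp')): A:[] B:[] C:[err] D:[resp]
After 7 (process(D)): A:[] B:[] C:[err] D:[]
After 8 (send(from=D, to=C, msg='ping')): A:[] B:[] C:[err,ping] D:[]
After 9 (send(from=A, to=D, msg='data')): A:[] B:[] C:[err,ping] D:[data]
After 10 (send(from=A, to=C, msg='pong')): A:[] B:[] C:[err,ping,pong] D:[data]
After 11 (process(A)): A:[] B:[] C:[err,ping,pong] D:[data]
After 12 (send(from=C, to=B, msg='final')): A:[] B:[final] C:[err,ping,pong] D:[data]
After 13 (process(B)): A:[] B:[] C:[err,ping,pong] D:[data]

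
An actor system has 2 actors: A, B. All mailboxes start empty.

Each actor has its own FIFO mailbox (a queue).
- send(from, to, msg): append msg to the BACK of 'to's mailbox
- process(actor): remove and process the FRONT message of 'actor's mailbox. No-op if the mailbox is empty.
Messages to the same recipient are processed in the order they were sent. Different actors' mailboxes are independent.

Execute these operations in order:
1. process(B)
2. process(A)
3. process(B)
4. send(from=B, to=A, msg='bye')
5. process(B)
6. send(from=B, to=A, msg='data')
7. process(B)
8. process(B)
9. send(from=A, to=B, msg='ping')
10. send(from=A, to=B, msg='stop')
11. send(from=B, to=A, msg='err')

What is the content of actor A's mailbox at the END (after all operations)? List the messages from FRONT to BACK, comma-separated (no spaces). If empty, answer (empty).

Answer: bye,data,err

Derivation:
After 1 (process(B)): A:[] B:[]
After 2 (process(A)): A:[] B:[]
After 3 (process(B)): A:[] B:[]
After 4 (send(from=B, to=A, msg='bye')): A:[bye] B:[]
After 5 (process(B)): A:[bye] B:[]
After 6 (send(from=B, to=A, msg='data')): A:[bye,data] B:[]
After 7 (process(B)): A:[bye,data] B:[]
After 8 (process(B)): A:[bye,data] B:[]
After 9 (send(from=A, to=B, msg='ping')): A:[bye,data] B:[ping]
After 10 (send(from=A, to=B, msg='stop')): A:[bye,data] B:[ping,stop]
After 11 (send(from=B, to=A, msg='err')): A:[bye,data,err] B:[ping,stop]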